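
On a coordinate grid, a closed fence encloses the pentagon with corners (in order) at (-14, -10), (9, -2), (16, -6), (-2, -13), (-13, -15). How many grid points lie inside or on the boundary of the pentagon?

By the shoelace formula, twice the signed area is |[(-14)·(-2) − 9·(-10)] + [9·(-6) − 16·(-2)] + [16·(-13) − (-2)·(-6)] + [(-2)·(-15) − (-13)·(-13)] + [(-13)·(-10) − (-14)·(-15)]| = 343, so the area is 171.5.
Along each edge there are gcd(|Δx|,|Δy|)+1 lattice points, so counting each shared vertex once the boundary has gcd(23,8) + gcd(7,4) + gcd(18,7) + gcd(11,2) + gcd(1,5) = 1+1+1+1+1 = 5.
Pick's theorem gives I = A − B/2 + 1 = 171.5 − 5/2 + 1 = 170, so the closed region contains I + B = 170 + 5 = 175 lattice points.

175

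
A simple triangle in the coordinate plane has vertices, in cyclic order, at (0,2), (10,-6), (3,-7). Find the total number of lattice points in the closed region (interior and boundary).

37

By the shoelace formula, twice the signed area is |(0·(-6) − 10·2) + (10·(-7) − 3·(-6)) + (3·2 − 0·(-7))| = 66, so the area is 33.
The number of boundary lattice points is Σ gcd(|Δx|,|Δy|) = gcd(10,8) + gcd(7,1) + gcd(3,9) = 2+1+3 = 6.
Pick's theorem gives I = A − B/2 + 1 = 33 − 6/2 + 1 = 31, so the closed region contains I + B = 31 + 6 = 37 lattice points.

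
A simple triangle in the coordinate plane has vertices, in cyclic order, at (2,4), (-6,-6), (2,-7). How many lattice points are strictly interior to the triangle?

38

By the shoelace formula, twice the signed area is |[2·(-6) − (-6)·4] + [(-6)·(-7) − 2·(-6)] + [2·4 − 2·(-7)]| = 88, so the area is 44.
Summing gcd(|Δx|,|Δy|) over the edges gives the boundary count: gcd(8,10) + gcd(8,1) + gcd(0,11) = 2+1+11 = 14.
By Pick's theorem A = I + B/2 − 1, so I = 44 − 14/2 + 1 = 38.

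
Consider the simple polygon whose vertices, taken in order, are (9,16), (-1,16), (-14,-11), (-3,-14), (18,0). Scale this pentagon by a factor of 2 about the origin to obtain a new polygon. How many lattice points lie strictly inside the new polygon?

2177

The shoelace formula gives twice the area as |[9·16 − (-1)·16] + [(-1)·(-11) − (-14)·16] + [(-14)·(-14) − (-3)·(-11)] + [(-3)·0 − 18·(-14)] + [18·16 − 9·0]| = 1098, so the area is 549.
Summing gcd(|Δx|,|Δy|) over the edges gives the boundary count: gcd(10,0) + gcd(13,27) + gcd(11,3) + gcd(21,14) + gcd(9,16) = 10+1+1+7+1 = 20.
Scaling by 2 multiplies the area by 2² = 4 (so the new area is 2196) and multiplies the boundary lattice-point count by 2, giving 40.
By Pick's theorem, the interior count of the dilated polygon is 2196 − 40/2 + 1 = 2177.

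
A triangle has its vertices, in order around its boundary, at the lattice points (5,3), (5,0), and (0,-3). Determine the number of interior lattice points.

Using the shoelace formula, 2A = |(5·0 − 5·3) + (5·(-3) − 0·0) + (0·3 − 5·(-3))| = 15, so the area is 7.5.
Along each edge there are gcd(|Δx|,|Δy|)+1 lattice points, so counting each shared vertex once the boundary has gcd(0,3) + gcd(5,3) + gcd(5,6) = 3+1+1 = 5.
By Pick's theorem A = I + B/2 − 1, so I = 7.5 − 5/2 + 1 = 6.

6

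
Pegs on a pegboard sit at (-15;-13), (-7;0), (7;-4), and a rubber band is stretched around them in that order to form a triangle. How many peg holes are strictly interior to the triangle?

By the shoelace formula, twice the signed area is |((-15)·0 − (-7)·(-13)) + ((-7)·(-4) − 7·0) + (7·(-13) − (-15)·(-4))| = 214, so the area is 107.
Along each edge there are gcd(|Δx|,|Δy|)+1 lattice points, so counting each shared vertex once the boundary has gcd(8,13) + gcd(14,4) + gcd(22,9) = 1+2+1 = 4.
By Pick's theorem A = I + B/2 − 1, so I = 107 − 4/2 + 1 = 106.

106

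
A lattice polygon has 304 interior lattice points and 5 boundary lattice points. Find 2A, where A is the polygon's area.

611

By Pick's theorem, A = I + B/2 − 1 = 304 + 5/2 − 1 = 611/2.
Hence 2A = 611.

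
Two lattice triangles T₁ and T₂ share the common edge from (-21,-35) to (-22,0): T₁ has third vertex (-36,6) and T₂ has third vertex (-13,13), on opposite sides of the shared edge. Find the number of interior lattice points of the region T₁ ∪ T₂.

The union is the simple quadrilateral with vertices (-21,-35), (-36,6), (-22,0), (-13,13) in order.
The shoelace formula gives twice the area as |[(-21)·6 − (-36)·(-35)] + [(-36)·0 − (-22)·6] + [(-22)·13 − (-13)·0] + [(-13)·(-35) − (-21)·13]| = 812, so the area is 406.
Along each edge there are gcd(|Δx|,|Δy|)+1 lattice points, so counting each shared vertex once the boundary has gcd(15,41) + gcd(14,6) + gcd(9,13) + gcd(8,48) = 1+2+1+8 = 12.
By Pick's theorem I = A − B/2 + 1 = 406 − 12/2 + 1 = 401.

401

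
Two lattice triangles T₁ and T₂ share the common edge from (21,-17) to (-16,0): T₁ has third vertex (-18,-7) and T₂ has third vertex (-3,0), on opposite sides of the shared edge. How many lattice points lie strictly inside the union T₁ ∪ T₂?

250

The union is the simple quadrilateral with vertices (21,-17), (-18,-7), (-16,0), (-3,0) in order.
By the shoelace formula, twice the signed area is |(21·(-7) − (-18)·(-17)) + ((-18)·0 − (-16)·(-7)) + ((-16)·0 − (-3)·0) + ((-3)·(-17) − 21·0)| = 514, so the area is 257.
The number of boundary lattice points is Σ gcd(|Δx|,|Δy|) = gcd(39,10) + gcd(2,7) + gcd(13,0) + gcd(24,17) = 1+1+13+1 = 16.
By Pick's theorem I = A − B/2 + 1 = 257 − 16/2 + 1 = 250.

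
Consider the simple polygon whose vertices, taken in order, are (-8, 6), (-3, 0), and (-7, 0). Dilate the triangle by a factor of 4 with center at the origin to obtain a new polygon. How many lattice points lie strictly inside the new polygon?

181

The shoelace formula gives twice the area as |[(-8)·0 − (-3)·6] + [(-3)·0 − (-7)·0] + [(-7)·6 − (-8)·0]| = 24, so the area is 12.
Summing gcd(|Δx|,|Δy|) over the edges gives the boundary count: gcd(5,6) + gcd(4,0) + gcd(1,6) = 1+4+1 = 6.
Scaling by 4 multiplies the area by 4² = 16 (so the new area is 192) and multiplies the boundary lattice-point count by 4, giving 24.
By Pick's theorem, the interior count of the dilated polygon is 192 − 24/2 + 1 = 181.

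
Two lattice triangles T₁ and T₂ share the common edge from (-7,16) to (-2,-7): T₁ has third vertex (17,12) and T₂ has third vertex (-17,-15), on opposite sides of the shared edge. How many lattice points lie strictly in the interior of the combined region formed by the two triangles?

447

The union is the simple quadrilateral with vertices (-7,16), (17,12), (-2,-7), (-17,-15) in order.
Using the shoelace formula, 2A = |[(-7)·12 − 17·16] + [17·(-7) − (-2)·12] + [(-2)·(-15) − (-17)·(-7)] + [(-17)·16 − (-7)·(-15)]| = 917, so the area is 458.5.
The number of boundary lattice points is Σ gcd(|Δx|,|Δy|) = gcd(24,4) + gcd(19,19) + gcd(15,8) + gcd(10,31) = 4+19+1+1 = 25.
By Pick's theorem I = A − B/2 + 1 = 458.5 − 25/2 + 1 = 447.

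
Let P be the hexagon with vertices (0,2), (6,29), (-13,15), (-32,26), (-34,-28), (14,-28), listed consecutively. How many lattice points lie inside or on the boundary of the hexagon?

By the shoelace formula, twice the signed area is |[0·29 − 6·2] + [6·15 − (-13)·29] + [(-13)·26 − (-32)·15] + [(-32)·(-28) − (-34)·26] + [(-34)·(-28) − 14·(-28)] + [14·2 − 0·(-28)]| = 3749, so the area is 3749/2.
Along each edge there are gcd(|Δx|,|Δy|)+1 lattice points, so counting each shared vertex once the boundary has gcd(6,27) + gcd(19,14) + gcd(19,11) + gcd(2,54) + gcd(48,0) + gcd(14,30) = 3+1+1+2+48+2 = 57.
Pick's theorem gives I = A − B/2 + 1 = 3749/2 − 57/2 + 1 = 1847, so the closed region contains I + B = 1847 + 57 = 1904 lattice points.

1904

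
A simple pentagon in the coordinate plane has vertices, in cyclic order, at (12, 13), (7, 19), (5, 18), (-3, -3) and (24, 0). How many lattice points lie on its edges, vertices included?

7

Summing gcd(|Δx|,|Δy|) over the edges gives the boundary count: gcd(5,6) + gcd(2,1) + gcd(8,21) + gcd(27,3) + gcd(12,13) = 1+1+1+3+1 = 7.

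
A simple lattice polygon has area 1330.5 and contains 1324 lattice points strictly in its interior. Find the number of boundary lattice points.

15

Pick's theorem gives A = I + B/2 − 1, so B = 2(A − I + 1) = 2(1330.5 − 1324 + 1) = 15.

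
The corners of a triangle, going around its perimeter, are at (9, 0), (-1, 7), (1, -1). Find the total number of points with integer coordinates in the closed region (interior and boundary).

By the shoelace formula, twice the signed area is |(9·7 − (-1)·0) + ((-1)·(-1) − 1·7) + (1·0 − 9·(-1))| = 66, so the area is 33.
The number of boundary lattice points is Σ gcd(|Δx|,|Δy|) = gcd(10,7) + gcd(2,8) + gcd(8,1) = 1+2+1 = 4.
Pick's theorem gives I = A − B/2 + 1 = 33 − 4/2 + 1 = 32, so the closed region contains I + B = 32 + 4 = 36 lattice points.

36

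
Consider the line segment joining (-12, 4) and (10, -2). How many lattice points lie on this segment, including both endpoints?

3

The number of lattice points on a segment between lattice points is gcd(|Δx|,|Δy|) + 1 = gcd(22,6) + 1 = 2 + 1 = 3.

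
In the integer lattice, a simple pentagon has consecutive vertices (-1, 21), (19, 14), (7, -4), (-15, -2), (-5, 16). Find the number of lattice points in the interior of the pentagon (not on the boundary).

Using the shoelace formula, 2A = |((-1)·14 − 19·21) + (19·(-4) − 7·14) + (7·(-2) − (-15)·(-4)) + ((-15)·16 − (-5)·(-2)) + ((-5)·21 − (-1)·16)| = 1000, so the area is 500.
Summing gcd(|Δx|,|Δy|) over the edges gives the boundary count: gcd(20,7) + gcd(12,18) + gcd(22,2) + gcd(10,18) + gcd(4,5) = 1+6+2+2+1 = 12.
Pick's theorem gives I = A − B/2 + 1 = 500 − 12/2 + 1 = 495.

495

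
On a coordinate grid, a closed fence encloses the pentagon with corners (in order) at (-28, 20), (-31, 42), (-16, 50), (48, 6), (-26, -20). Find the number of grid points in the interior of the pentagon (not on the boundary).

2903

The shoelace formula gives twice the area as |[(-28)·42 − (-31)·20] + [(-31)·50 − (-16)·42] + [(-16)·6 − 48·50] + [48·(-20) − (-26)·6] + [(-26)·20 − (-28)·(-20)]| = 5814, so the area is 2907.
Summing gcd(|Δx|,|Δy|) over the edges gives the boundary count: gcd(3,22) + gcd(15,8) + gcd(64,44) + gcd(74,26) + gcd(2,40) = 1+1+4+2+2 = 10.
Pick's theorem gives I = A − B/2 + 1 = 2907 − 10/2 + 1 = 2903.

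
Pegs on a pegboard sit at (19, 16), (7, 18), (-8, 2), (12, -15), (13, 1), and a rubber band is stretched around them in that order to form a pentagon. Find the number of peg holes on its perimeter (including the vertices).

The number of boundary lattice points is Σ gcd(|Δx|,|Δy|) = gcd(12,2) + gcd(15,16) + gcd(20,17) + gcd(1,16) + gcd(6,15) = 2+1+1+1+3 = 8.

8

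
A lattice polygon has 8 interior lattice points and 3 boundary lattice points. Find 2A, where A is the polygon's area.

17

Pick's theorem states A = I + B/2 − 1, so A = 8 + 3/2 − 1 = 17/2.
Hence 2A = 17.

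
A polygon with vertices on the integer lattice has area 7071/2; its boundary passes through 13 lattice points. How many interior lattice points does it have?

From Pick's theorem, I = A − B/2 + 1 = 7071/2 − 13/2 + 1 = 3530.

3530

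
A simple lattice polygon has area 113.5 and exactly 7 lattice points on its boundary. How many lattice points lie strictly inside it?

Pick's theorem A = I + B/2 − 1 rearranges to I = A − B/2 + 1 = 113.5 − 7/2 + 1 = 111.

111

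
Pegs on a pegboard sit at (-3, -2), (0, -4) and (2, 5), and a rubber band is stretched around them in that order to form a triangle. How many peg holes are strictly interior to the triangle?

15

The shoelace formula gives twice the area as |((-3)·(-4) − 0·(-2)) + (0·5 − 2·(-4)) + (2·(-2) − (-3)·5)| = 31, so the area is 15.5.
The number of boundary lattice points is Σ gcd(|Δx|,|Δy|) = gcd(3,2) + gcd(2,9) + gcd(5,7) = 1+1+1 = 3.
By Pick's theorem A = I + B/2 − 1, so I = 15.5 − 3/2 + 1 = 15.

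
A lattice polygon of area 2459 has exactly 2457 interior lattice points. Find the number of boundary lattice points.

6

Pick's theorem gives A = I + B/2 − 1, so B = 2(A − I + 1) = 2(2459 − 2457 + 1) = 6.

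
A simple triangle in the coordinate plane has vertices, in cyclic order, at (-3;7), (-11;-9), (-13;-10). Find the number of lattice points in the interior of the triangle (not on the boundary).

8

By the shoelace formula, twice the signed area is |((-3)·(-9) − (-11)·7) + ((-11)·(-10) − (-13)·(-9)) + ((-13)·7 − (-3)·(-10))| = 24, so the area is 12.
Summing gcd(|Δx|,|Δy|) over the edges gives the boundary count: gcd(8,16) + gcd(2,1) + gcd(10,17) = 8+1+1 = 10.
Pick's theorem gives I = A − B/2 + 1 = 12 − 10/2 + 1 = 8.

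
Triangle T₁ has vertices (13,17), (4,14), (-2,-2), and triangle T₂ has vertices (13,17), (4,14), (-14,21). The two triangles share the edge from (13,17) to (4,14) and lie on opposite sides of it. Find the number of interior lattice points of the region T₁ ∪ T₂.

120

The union is the simple quadrilateral with vertices (13,17), (-2,-2), (4,14), (-14,21) in order.
The shoelace formula gives twice the area as |[13·(-2) − (-2)·17] + [(-2)·14 − 4·(-2)] + [4·21 − (-14)·14] + [(-14)·17 − 13·21]| = 243, so the area is 243/2.
The number of boundary lattice points is Σ gcd(|Δx|,|Δy|) = gcd(15,19) + gcd(6,16) + gcd(18,7) + gcd(27,4) = 1+2+1+1 = 5.
By Pick's theorem I = A − B/2 + 1 = 243/2 − 5/2 + 1 = 120.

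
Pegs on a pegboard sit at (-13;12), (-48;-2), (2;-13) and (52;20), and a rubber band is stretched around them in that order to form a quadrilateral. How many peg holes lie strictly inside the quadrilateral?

1411

The shoelace formula gives twice the area as |[(-13)·(-2) − (-48)·12] + [(-48)·(-13) − 2·(-2)] + [2·20 − 52·(-13)] + [52·12 − (-13)·20]| = 2830, so the area is 1415.
Along each edge there are gcd(|Δx|,|Δy|)+1 lattice points, so counting each shared vertex once the boundary has gcd(35,14) + gcd(50,11) + gcd(50,33) + gcd(65,8) = 7+1+1+1 = 10.
By Pick's theorem A = I + B/2 − 1, so I = 1415 − 10/2 + 1 = 1411.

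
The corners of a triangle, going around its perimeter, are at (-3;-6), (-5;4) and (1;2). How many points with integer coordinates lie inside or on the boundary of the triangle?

33

The shoelace formula gives twice the area as |[(-3)·4 − (-5)·(-6)] + [(-5)·2 − 1·4] + [1·(-6) − (-3)·2]| = 56, so the area is 28.
Summing gcd(|Δx|,|Δy|) over the edges gives the boundary count: gcd(2,10) + gcd(6,2) + gcd(4,8) = 2+2+4 = 8.
Pick's theorem gives I = A − B/2 + 1 = 28 − 8/2 + 1 = 25, so the closed region contains I + B = 25 + 8 = 33 lattice points.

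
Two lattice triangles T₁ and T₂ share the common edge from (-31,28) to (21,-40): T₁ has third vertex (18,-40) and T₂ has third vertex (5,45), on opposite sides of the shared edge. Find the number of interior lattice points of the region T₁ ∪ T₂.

1766

The union is the simple quadrilateral with vertices (-31,28), (18,-40), (21,-40), (5,45) in order.
Using the shoelace formula, 2A = |[(-31)·(-40) − 18·28] + [18·(-40) − 21·(-40)] + [21·45 − 5·(-40)] + [5·28 − (-31)·45]| = 3536, so the area is 1768.
Summing gcd(|Δx|,|Δy|) over the edges gives the boundary count: gcd(49,68) + gcd(3,0) + gcd(16,85) + gcd(36,17) = 1+3+1+1 = 6.
By Pick's theorem I = A − B/2 + 1 = 1768 − 6/2 + 1 = 1766.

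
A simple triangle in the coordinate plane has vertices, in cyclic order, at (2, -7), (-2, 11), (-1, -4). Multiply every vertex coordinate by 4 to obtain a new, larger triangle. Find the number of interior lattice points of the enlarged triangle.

325

The shoelace formula gives twice the area as |[2·11 − (-2)·(-7)] + [(-2)·(-4) − (-1)·11] + [(-1)·(-7) − 2·(-4)]| = 42, so the area is 21.
Summing gcd(|Δx|,|Δy|) over the edges gives the boundary count: gcd(4,18) + gcd(1,15) + gcd(3,3) = 2+1+3 = 6.
Scaling by 4 multiplies the area by 4² = 16 (so the new area is 336) and multiplies the boundary lattice-point count by 4, giving 24.
By Pick's theorem, the interior count of the dilated polygon is 336 − 24/2 + 1 = 325.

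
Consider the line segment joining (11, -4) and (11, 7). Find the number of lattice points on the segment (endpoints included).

The number of lattice points on a segment between lattice points is gcd(|Δx|,|Δy|) + 1 = gcd(0,11) + 1 = 11 + 1 = 12.

12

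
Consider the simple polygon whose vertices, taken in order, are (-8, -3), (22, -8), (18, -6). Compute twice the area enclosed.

The shoelace formula gives twice the area as |((-8)·(-8) − 22·(-3)) + (22·(-6) − 18·(-8)) + (18·(-3) − (-8)·(-6))| = 40, so the area is 20.

40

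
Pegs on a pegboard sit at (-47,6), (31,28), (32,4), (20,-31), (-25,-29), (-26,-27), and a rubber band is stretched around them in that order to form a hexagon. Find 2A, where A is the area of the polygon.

By the shoelace formula, twice the signed area is |[(-47)·28 − 31·6] + [31·4 − 32·28] + [32·(-31) − 20·4] + [20·(-29) − (-25)·(-31)] + [(-25)·(-27) − (-26)·(-29)] + [(-26)·6 − (-47)·(-27)]| = 6205, so the area is 3102.5.

6205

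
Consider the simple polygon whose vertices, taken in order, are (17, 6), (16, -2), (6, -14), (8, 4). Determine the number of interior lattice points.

111

By the shoelace formula, twice the signed area is |(17·(-2) − 16·6) + (16·(-14) − 6·(-2)) + (6·4 − 8·(-14)) + (8·6 − 17·4)| = 226, so the area is 113.
Summing gcd(|Δx|,|Δy|) over the edges gives the boundary count: gcd(1,8) + gcd(10,12) + gcd(2,18) + gcd(9,2) = 1+2+2+1 = 6.
Pick's theorem gives I = A − B/2 + 1 = 113 − 6/2 + 1 = 111.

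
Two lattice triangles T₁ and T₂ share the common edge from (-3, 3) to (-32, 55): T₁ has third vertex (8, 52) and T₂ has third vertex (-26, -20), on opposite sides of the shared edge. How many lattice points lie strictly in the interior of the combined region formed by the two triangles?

1915

The union is the simple quadrilateral with vertices (-3, 3), (8, 52), (-32, 55), (-26, -20) in order.
The shoelace formula gives twice the area as |[(-3)·52 − 8·3] + [8·55 − (-32)·52] + [(-32)·(-20) − (-26)·55] + [(-26)·3 − (-3)·(-20)]| = 3856, so the area is 1928.
The number of boundary lattice points is Σ gcd(|Δx|,|Δy|) = gcd(11,49) + gcd(40,3) + gcd(6,75) + gcd(23,23) = 1+1+3+23 = 28.
By Pick's theorem I = A − B/2 + 1 = 1928 − 28/2 + 1 = 1915.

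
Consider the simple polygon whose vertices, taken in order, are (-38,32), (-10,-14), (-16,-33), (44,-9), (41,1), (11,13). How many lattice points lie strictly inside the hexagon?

2157

Using the shoelace formula, 2A = |[(-38)·(-14) − (-10)·32] + [(-10)·(-33) − (-16)·(-14)] + [(-16)·(-9) − 44·(-33)] + [44·1 − 41·(-9)] + [41·13 − 11·1] + [11·32 − (-38)·13]| = 4335, so the area is 4335/2.
Along each edge there are gcd(|Δx|,|Δy|)+1 lattice points, so counting each shared vertex once the boundary has gcd(28,46) + gcd(6,19) + gcd(60,24) + gcd(3,10) + gcd(30,12) + gcd(49,19) = 2+1+12+1+6+1 = 23.
By Pick's theorem A = I + B/2 − 1, so I = 4335/2 − 23/2 + 1 = 2157.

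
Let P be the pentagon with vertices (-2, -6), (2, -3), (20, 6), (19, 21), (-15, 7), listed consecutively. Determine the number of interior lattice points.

Using the shoelace formula, 2A = |((-2)·(-3) − 2·(-6)) + (2·6 − 20·(-3)) + (20·21 − 19·6) + (19·7 − (-15)·21) + ((-15)·(-6) − (-2)·7)| = 948, so the area is 474.
Summing gcd(|Δx|,|Δy|) over the edges gives the boundary count: gcd(4,3) + gcd(18,9) + gcd(1,15) + gcd(34,14) + gcd(13,13) = 1+9+1+2+13 = 26.
Pick's theorem gives I = A − B/2 + 1 = 474 − 26/2 + 1 = 462.

462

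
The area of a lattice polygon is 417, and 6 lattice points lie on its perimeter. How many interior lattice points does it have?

415

Pick's theorem A = I + B/2 − 1 rearranges to I = A − B/2 + 1 = 417 − 6/2 + 1 = 415.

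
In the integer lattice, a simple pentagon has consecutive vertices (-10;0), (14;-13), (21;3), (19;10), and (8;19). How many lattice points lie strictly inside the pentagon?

The shoelace formula gives twice the area as |[(-10)·(-13) − 14·0] + [14·3 − 21·(-13)] + [21·10 − 19·3] + [19·19 − 8·10] + [8·0 − (-10)·19]| = 1069, so the area is 1069/2.
Summing gcd(|Δx|,|Δy|) over the edges gives the boundary count: gcd(24,13) + gcd(7,16) + gcd(2,7) + gcd(11,9) + gcd(18,19) = 1+1+1+1+1 = 5.
By Pick's theorem A = I + B/2 − 1, so I = 1069/2 − 5/2 + 1 = 533.

533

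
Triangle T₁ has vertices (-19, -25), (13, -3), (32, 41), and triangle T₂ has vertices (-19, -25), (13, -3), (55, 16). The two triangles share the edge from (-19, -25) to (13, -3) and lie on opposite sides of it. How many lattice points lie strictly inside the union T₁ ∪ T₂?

651

The union is the simple quadrilateral with vertices (-19, -25), (32, 41), (13, -3), (55, 16) in order.
By the shoelace formula, twice the signed area is |((-19)·41 − 32·(-25)) + (32·(-3) − 13·41) + (13·16 − 55·(-3)) + (55·(-25) − (-19)·16)| = 1306, so the area is 653.
Along each edge there are gcd(|Δx|,|Δy|)+1 lattice points, so counting each shared vertex once the boundary has gcd(51,66) + gcd(19,44) + gcd(42,19) + gcd(74,41) = 3+1+1+1 = 6.
By Pick's theorem I = A − B/2 + 1 = 653 − 6/2 + 1 = 651.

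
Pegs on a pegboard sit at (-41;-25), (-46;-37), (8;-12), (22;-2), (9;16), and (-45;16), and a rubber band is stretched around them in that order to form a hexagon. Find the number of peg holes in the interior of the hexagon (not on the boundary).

Using the shoelace formula, 2A = |[(-41)·(-37) − (-46)·(-25)] + [(-46)·(-12) − 8·(-37)] + [8·(-2) − 22·(-12)] + [22·16 − 9·(-2)] + [9·16 − (-45)·16] + [(-45)·(-25) − (-41)·16]| = 4478, so the area is 2239.
The number of boundary lattice points is Σ gcd(|Δx|,|Δy|) = gcd(5,12) + gcd(54,25) + gcd(14,10) + gcd(13,18) + gcd(54,0) + gcd(4,41) = 1+1+2+1+54+1 = 60.
By Pick's theorem A = I + B/2 − 1, so I = 2239 − 60/2 + 1 = 2210.

2210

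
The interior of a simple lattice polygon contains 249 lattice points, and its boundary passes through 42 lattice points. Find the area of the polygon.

269

By Pick's theorem, A = I + B/2 − 1 = 249 + 42/2 − 1 = 269.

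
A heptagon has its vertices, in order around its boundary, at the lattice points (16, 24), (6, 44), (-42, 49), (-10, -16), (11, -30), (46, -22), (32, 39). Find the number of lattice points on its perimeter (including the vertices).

Along each edge there are gcd(|Δx|,|Δy|)+1 lattice points, so counting each shared vertex once the boundary has gcd(10,20) + gcd(48,5) + gcd(32,65) + gcd(21,14) + gcd(35,8) + gcd(14,61) + gcd(16,15) = 10+1+1+7+1+1+1 = 22.

22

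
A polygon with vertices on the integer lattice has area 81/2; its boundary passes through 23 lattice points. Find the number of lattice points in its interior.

Pick's theorem A = I + B/2 − 1 rearranges to I = A − B/2 + 1 = 81/2 − 23/2 + 1 = 30.

30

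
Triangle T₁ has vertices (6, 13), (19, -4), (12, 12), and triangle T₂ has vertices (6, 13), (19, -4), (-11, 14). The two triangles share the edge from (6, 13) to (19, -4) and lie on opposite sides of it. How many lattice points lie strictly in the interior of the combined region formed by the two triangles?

The union is the simple quadrilateral with vertices (6, 13), (12, 12), (19, -4), (-11, 14) in order.
The shoelace formula gives twice the area as |[6·12 − 12·13] + [12·(-4) − 19·12] + [19·14 − (-11)·(-4)] + [(-11)·13 − 6·14]| = 365, so the area is 182.5.
The number of boundary lattice points is Σ gcd(|Δx|,|Δy|) = gcd(6,1) + gcd(7,16) + gcd(30,18) + gcd(17,1) = 1+1+6+1 = 9.
By Pick's theorem I = A − B/2 + 1 = 182.5 − 9/2 + 1 = 179.

179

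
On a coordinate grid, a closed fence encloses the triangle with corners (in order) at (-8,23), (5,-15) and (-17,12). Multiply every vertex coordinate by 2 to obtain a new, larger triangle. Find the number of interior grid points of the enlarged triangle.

968

Using the shoelace formula, 2A = |[(-8)·(-15) − 5·23] + [5·12 − (-17)·(-15)] + [(-17)·23 − (-8)·12]| = 485, so the area is 485/2.
Along each edge there are gcd(|Δx|,|Δy|)+1 lattice points, so counting each shared vertex once the boundary has gcd(13,38) + gcd(22,27) + gcd(9,11) = 1+1+1 = 3.
Scaling by 2 multiplies the area by 2² = 4 (so the new area is 970) and multiplies the boundary lattice-point count by 2, giving 6.
By Pick's theorem, the interior count of the dilated polygon is 970 − 6/2 + 1 = 968.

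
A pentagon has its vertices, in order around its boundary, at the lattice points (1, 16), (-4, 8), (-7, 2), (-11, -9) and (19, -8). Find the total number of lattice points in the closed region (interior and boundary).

395

By the shoelace formula, twice the signed area is |[1·8 − (-4)·16] + [(-4)·2 − (-7)·8] + [(-7)·(-9) − (-11)·2] + [(-11)·(-8) − 19·(-9)] + [19·16 − 1·(-8)]| = 776, so the area is 388.
The number of boundary lattice points is Σ gcd(|Δx|,|Δy|) = gcd(5,8) + gcd(3,6) + gcd(4,11) + gcd(30,1) + gcd(18,24) = 1+3+1+1+6 = 12.
Pick's theorem gives I = A − B/2 + 1 = 388 − 12/2 + 1 = 383, so the closed region contains I + B = 383 + 12 = 395 lattice points.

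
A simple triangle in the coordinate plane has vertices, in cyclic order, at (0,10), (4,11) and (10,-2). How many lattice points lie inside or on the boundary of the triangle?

Using the shoelace formula, 2A = |[0·11 − 4·10] + [4·(-2) − 10·11] + [10·10 − 0·(-2)]| = 58, so the area is 29.
The number of boundary lattice points is Σ gcd(|Δx|,|Δy|) = gcd(4,1) + gcd(6,13) + gcd(10,12) = 1+1+2 = 4.
Pick's theorem gives I = A − B/2 + 1 = 29 − 4/2 + 1 = 28, so the closed region contains I + B = 28 + 4 = 32 lattice points.

32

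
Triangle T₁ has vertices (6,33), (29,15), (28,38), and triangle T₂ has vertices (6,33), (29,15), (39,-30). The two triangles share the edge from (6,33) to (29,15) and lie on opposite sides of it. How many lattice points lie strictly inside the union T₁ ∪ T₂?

The union is the simple quadrilateral with vertices (6,33), (28,38), (29,15), (39,-30) in order.
By the shoelace formula, twice the signed area is |(6·38 − 28·33) + (28·15 − 29·38) + (29·(-30) − 39·15) + (39·33 − 6·(-30))| = 1366, so the area is 683.
The number of boundary lattice points is Σ gcd(|Δx|,|Δy|) = gcd(22,5) + gcd(1,23) + gcd(10,45) + gcd(33,63) = 1+1+5+3 = 10.
By Pick's theorem I = A − B/2 + 1 = 683 − 10/2 + 1 = 679.

679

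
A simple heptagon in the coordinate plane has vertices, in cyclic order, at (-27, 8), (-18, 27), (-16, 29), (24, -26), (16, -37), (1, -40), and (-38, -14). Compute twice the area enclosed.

4246

Using the shoelace formula, 2A = |((-27)·27 − (-18)·8) + ((-18)·29 − (-16)·27) + ((-16)·(-26) − 24·29) + (24·(-37) − 16·(-26)) + (16·(-40) − 1·(-37)) + (1·(-14) − (-38)·(-40)) + ((-38)·8 − (-27)·(-14))| = 4246, so the area is 2123.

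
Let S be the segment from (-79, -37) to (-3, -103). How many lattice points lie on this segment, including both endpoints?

3

The number of lattice points on a segment between lattice points is gcd(|Δx|,|Δy|) + 1 = gcd(76,66) + 1 = 2 + 1 = 3.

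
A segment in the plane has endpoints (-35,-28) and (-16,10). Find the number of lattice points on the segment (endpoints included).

The number of lattice points on a segment between lattice points is gcd(|Δx|,|Δy|) + 1 = gcd(19,38) + 1 = 19 + 1 = 20.

20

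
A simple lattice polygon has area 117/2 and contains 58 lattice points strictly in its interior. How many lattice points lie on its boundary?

3

Pick's theorem gives A = I + B/2 − 1, so B = 2(A − I + 1) = 2(117/2 − 58 + 1) = 3.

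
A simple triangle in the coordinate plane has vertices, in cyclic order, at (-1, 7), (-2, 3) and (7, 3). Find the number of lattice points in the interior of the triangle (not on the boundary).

The shoelace formula gives twice the area as |[(-1)·3 − (-2)·7] + [(-2)·3 − 7·3] + [7·7 − (-1)·3]| = 36, so the area is 18.
Summing gcd(|Δx|,|Δy|) over the edges gives the boundary count: gcd(1,4) + gcd(9,0) + gcd(8,4) = 1+9+4 = 14.
By Pick's theorem A = I + B/2 − 1, so I = 18 − 14/2 + 1 = 12.

12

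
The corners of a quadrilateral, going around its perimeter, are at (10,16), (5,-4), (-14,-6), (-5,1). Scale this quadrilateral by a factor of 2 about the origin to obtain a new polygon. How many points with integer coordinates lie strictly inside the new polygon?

By the shoelace formula, twice the signed area is |[10·(-4) − 5·16] + [5·(-6) − (-14)·(-4)] + [(-14)·1 − (-5)·(-6)] + [(-5)·16 − 10·1]| = 340, so the area is 170.
The number of boundary lattice points is Σ gcd(|Δx|,|Δy|) = gcd(5,20) + gcd(19,2) + gcd(9,7) + gcd(15,15) = 5+1+1+15 = 22.
Scaling by 2 multiplies the area by 2² = 4 (so the new area is 680) and multiplies the boundary lattice-point count by 2, giving 44.
By Pick's theorem, the interior count of the dilated polygon is 680 − 44/2 + 1 = 659.

659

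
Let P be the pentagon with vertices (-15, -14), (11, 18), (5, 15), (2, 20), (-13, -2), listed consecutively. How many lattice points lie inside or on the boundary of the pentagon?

The shoelace formula gives twice the area as |((-15)·18 − 11·(-14)) + (11·15 − 5·18) + (5·20 − 2·15) + (2·(-2) − (-13)·20) + ((-13)·(-14) − (-15)·(-2))| = 437, so the area is 218.5.
The number of boundary lattice points is Σ gcd(|Δx|,|Δy|) = gcd(26,32) + gcd(6,3) + gcd(3,5) + gcd(15,22) + gcd(2,12) = 2+3+1+1+2 = 9.
Pick's theorem gives I = A − B/2 + 1 = 218.5 − 9/2 + 1 = 215, so the closed region contains I + B = 215 + 9 = 224 lattice points.

224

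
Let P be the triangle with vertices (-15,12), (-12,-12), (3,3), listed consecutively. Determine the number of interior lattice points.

190

By the shoelace formula, twice the signed area is |((-15)·(-12) − (-12)·12) + ((-12)·3 − 3·(-12)) + (3·12 − (-15)·3)| = 405, so the area is 202.5.
Summing gcd(|Δx|,|Δy|) over the edges gives the boundary count: gcd(3,24) + gcd(15,15) + gcd(18,9) = 3+15+9 = 27.
By Pick's theorem A = I + B/2 − 1, so I = 202.5 − 27/2 + 1 = 190.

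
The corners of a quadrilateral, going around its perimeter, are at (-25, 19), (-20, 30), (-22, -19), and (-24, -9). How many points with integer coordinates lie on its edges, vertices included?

The number of boundary lattice points is Σ gcd(|Δx|,|Δy|) = gcd(5,11) + gcd(2,49) + gcd(2,10) + gcd(1,28) = 1+1+2+1 = 5.

5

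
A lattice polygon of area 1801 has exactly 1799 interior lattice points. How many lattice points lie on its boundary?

6

Pick's theorem gives A = I + B/2 − 1, so B = 2(A − I + 1) = 2(1801 − 1799 + 1) = 6.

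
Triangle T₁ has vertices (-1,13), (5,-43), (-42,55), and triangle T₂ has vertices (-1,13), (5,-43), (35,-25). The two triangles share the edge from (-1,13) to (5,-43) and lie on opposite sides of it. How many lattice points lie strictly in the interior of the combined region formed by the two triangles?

1912

The union is the simple quadrilateral with vertices (-1,13), (-42,55), (5,-43), (35,-25) in order.
By the shoelace formula, twice the signed area is |((-1)·55 − (-42)·13) + ((-42)·(-43) − 5·55) + (5·(-25) − 35·(-43)) + (35·13 − (-1)·(-25))| = 3832, so the area is 1916.
Summing gcd(|Δx|,|Δy|) over the edges gives the boundary count: gcd(41,42) + gcd(47,98) + gcd(30,18) + gcd(36,38) = 1+1+6+2 = 10.
By Pick's theorem I = A − B/2 + 1 = 1916 − 10/2 + 1 = 1912.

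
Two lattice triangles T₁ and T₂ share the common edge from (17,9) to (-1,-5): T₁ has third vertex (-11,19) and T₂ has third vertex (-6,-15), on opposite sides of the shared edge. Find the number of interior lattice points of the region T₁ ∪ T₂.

The union is the simple quadrilateral with vertices (17,9), (-11,19), (-1,-5), (-6,-15) in order.
Using the shoelace formula, 2A = |[17·19 − (-11)·9] + [(-11)·(-5) − (-1)·19] + [(-1)·(-15) − (-6)·(-5)] + [(-6)·9 − 17·(-15)]| = 682, so the area is 341.
Summing gcd(|Δx|,|Δy|) over the edges gives the boundary count: gcd(28,10) + gcd(10,24) + gcd(5,10) + gcd(23,24) = 2+2+5+1 = 10.
By Pick's theorem I = A − B/2 + 1 = 341 − 10/2 + 1 = 337.

337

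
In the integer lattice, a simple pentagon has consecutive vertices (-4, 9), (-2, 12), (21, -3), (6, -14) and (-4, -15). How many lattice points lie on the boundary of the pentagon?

Along each edge there are gcd(|Δx|,|Δy|)+1 lattice points, so counting each shared vertex once the boundary has gcd(2,3) + gcd(23,15) + gcd(15,11) + gcd(10,1) + gcd(0,24) = 1+1+1+1+24 = 28.

28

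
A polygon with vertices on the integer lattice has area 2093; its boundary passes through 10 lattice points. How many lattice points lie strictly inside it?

2089

From Pick's theorem, I = A − B/2 + 1 = 2093 − 10/2 + 1 = 2089.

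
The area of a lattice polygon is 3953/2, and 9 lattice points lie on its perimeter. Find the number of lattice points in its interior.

1973

From Pick's theorem, I = A − B/2 + 1 = 3953/2 − 9/2 + 1 = 1973.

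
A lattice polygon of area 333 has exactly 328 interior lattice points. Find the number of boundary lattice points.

12

Pick's theorem gives A = I + B/2 − 1, so B = 2(A − I + 1) = 2(333 − 328 + 1) = 12.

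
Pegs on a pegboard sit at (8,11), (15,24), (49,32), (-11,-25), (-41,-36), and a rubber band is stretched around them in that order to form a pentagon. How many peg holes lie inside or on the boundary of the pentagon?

1172

By the shoelace formula, twice the signed area is |(8·24 − 15·11) + (15·32 − 49·24) + (49·(-25) − (-11)·32) + ((-11)·(-36) − (-41)·(-25)) + ((-41)·11 − 8·(-36))| = 2334, so the area is 1167.
The number of boundary lattice points is Σ gcd(|Δx|,|Δy|) = gcd(7,13) + gcd(34,8) + gcd(60,57) + gcd(30,11) + gcd(49,47) = 1+2+3+1+1 = 8.
Pick's theorem gives I = A − B/2 + 1 = 1167 − 8/2 + 1 = 1164, so the closed region contains I + B = 1164 + 8 = 1172 lattice points.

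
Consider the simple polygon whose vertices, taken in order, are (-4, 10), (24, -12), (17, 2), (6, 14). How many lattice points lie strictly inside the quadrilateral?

196

By the shoelace formula, twice the signed area is |[(-4)·(-12) − 24·10] + [24·2 − 17·(-12)] + [17·14 − 6·2] + [6·10 − (-4)·14]| = 402, so the area is 201.
Along each edge there are gcd(|Δx|,|Δy|)+1 lattice points, so counting each shared vertex once the boundary has gcd(28,22) + gcd(7,14) + gcd(11,12) + gcd(10,4) = 2+7+1+2 = 12.
By Pick's theorem A = I + B/2 − 1, so I = 201 − 12/2 + 1 = 196.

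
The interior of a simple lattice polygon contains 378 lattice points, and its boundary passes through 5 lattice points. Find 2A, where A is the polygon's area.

759

Pick's theorem states A = I + B/2 − 1, so A = 378 + 5/2 − 1 = 759/2.
Hence 2A = 759.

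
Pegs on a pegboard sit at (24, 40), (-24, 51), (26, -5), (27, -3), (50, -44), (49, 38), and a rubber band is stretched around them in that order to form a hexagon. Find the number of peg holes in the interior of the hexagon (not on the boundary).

2548

The shoelace formula gives twice the area as |(24·51 − (-24)·40) + ((-24)·(-5) − 26·51) + (26·(-3) − 27·(-5)) + (27·(-44) − 50·(-3)) + (50·38 − 49·(-44)) + (49·40 − 24·38)| = 5101, so the area is 2550.5.
Summing gcd(|Δx|,|Δy|) over the edges gives the boundary count: gcd(48,11) + gcd(50,56) + gcd(1,2) + gcd(23,41) + gcd(1,82) + gcd(25,2) = 1+2+1+1+1+1 = 7.
Pick's theorem gives I = A − B/2 + 1 = 2550.5 − 7/2 + 1 = 2548.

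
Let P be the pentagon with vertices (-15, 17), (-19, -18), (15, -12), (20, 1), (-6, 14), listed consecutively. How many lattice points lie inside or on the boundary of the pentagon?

881

The shoelace formula gives twice the area as |((-15)·(-18) − (-19)·17) + ((-19)·(-12) − 15·(-18)) + (15·1 − 20·(-12)) + (20·14 − (-6)·1) + ((-6)·17 − (-15)·14)| = 1740, so the area is 870.
Along each edge there are gcd(|Δx|,|Δy|)+1 lattice points, so counting each shared vertex once the boundary has gcd(4,35) + gcd(34,6) + gcd(5,13) + gcd(26,13) + gcd(9,3) = 1+2+1+13+3 = 20.
Pick's theorem gives I = A − B/2 + 1 = 870 − 20/2 + 1 = 861, so the closed region contains I + B = 861 + 20 = 881 lattice points.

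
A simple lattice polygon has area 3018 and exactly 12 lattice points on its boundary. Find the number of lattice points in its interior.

3013

Pick's theorem A = I + B/2 − 1 rearranges to I = A − B/2 + 1 = 3018 − 12/2 + 1 = 3013.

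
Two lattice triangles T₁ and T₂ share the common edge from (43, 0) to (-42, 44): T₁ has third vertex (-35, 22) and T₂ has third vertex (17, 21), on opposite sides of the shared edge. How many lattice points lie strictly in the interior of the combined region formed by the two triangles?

1100

The union is the simple quadrilateral with vertices (43, 0), (-35, 22), (-42, 44), (17, 21) in order.
Using the shoelace formula, 2A = |(43·22 − (-35)·0) + ((-35)·44 − (-42)·22) + ((-42)·21 − 17·44) + (17·0 − 43·21)| = 2203, so the area is 1101.5.
Along each edge there are gcd(|Δx|,|Δy|)+1 lattice points, so counting each shared vertex once the boundary has gcd(78,22) + gcd(7,22) + gcd(59,23) + gcd(26,21) = 2+1+1+1 = 5.
By Pick's theorem I = A − B/2 + 1 = 1101.5 − 5/2 + 1 = 1100.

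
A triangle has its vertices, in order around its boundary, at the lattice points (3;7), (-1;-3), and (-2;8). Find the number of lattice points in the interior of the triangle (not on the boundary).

The shoelace formula gives twice the area as |[3·(-3) − (-1)·7] + [(-1)·8 − (-2)·(-3)] + [(-2)·7 − 3·8]| = 54, so the area is 27.
Along each edge there are gcd(|Δx|,|Δy|)+1 lattice points, so counting each shared vertex once the boundary has gcd(4,10) + gcd(1,11) + gcd(5,1) = 2+1+1 = 4.
Pick's theorem gives I = A − B/2 + 1 = 27 − 4/2 + 1 = 26.

26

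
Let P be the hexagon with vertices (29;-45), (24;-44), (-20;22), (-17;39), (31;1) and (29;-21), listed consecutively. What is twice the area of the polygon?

The shoelace formula gives twice the area as |(29·(-44) − 24·(-45)) + (24·22 − (-20)·(-44)) + ((-20)·39 − (-17)·22) + ((-17)·1 − 31·39) + (31·(-21) − 29·1) + (29·(-45) − 29·(-21))| = 3556, so the area is 1778.

3556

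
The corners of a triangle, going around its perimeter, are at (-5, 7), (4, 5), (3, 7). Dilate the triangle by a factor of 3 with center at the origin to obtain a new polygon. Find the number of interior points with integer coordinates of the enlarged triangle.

58

Using the shoelace formula, 2A = |((-5)·5 − 4·7) + (4·7 − 3·5) + (3·7 − (-5)·7)| = 16, so the area is 8.
Summing gcd(|Δx|,|Δy|) over the edges gives the boundary count: gcd(9,2) + gcd(1,2) + gcd(8,0) = 1+1+8 = 10.
Scaling by 3 multiplies the area by 3² = 9 (so the new area is 72) and multiplies the boundary lattice-point count by 3, giving 30.
By Pick's theorem, the interior count of the dilated polygon is 72 − 30/2 + 1 = 58.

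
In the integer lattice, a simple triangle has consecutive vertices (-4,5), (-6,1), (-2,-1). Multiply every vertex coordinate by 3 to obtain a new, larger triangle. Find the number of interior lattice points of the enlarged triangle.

82

Using the shoelace formula, 2A = |[(-4)·1 − (-6)·5] + [(-6)·(-1) − (-2)·1] + [(-2)·5 − (-4)·(-1)]| = 20, so the area is 10.
The number of boundary lattice points is Σ gcd(|Δx|,|Δy|) = gcd(2,4) + gcd(4,2) + gcd(2,6) = 2+2+2 = 6.
Scaling by 3 multiplies the area by 3² = 9 (so the new area is 90) and multiplies the boundary lattice-point count by 3, giving 18.
By Pick's theorem, the interior count of the dilated polygon is 90 − 18/2 + 1 = 82.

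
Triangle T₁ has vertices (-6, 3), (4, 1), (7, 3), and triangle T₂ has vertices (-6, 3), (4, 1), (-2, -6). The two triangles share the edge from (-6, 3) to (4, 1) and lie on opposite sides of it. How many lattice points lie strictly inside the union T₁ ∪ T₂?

47

The union is the simple quadrilateral with vertices (-6, 3), (7, 3), (4, 1), (-2, -6) in order.
Using the shoelace formula, 2A = |((-6)·3 − 7·3) + (7·1 − 4·3) + (4·(-6) − (-2)·1) + ((-2)·3 − (-6)·(-6))| = 108, so the area is 54.
The number of boundary lattice points is Σ gcd(|Δx|,|Δy|) = gcd(13,0) + gcd(3,2) + gcd(6,7) + gcd(4,9) = 13+1+1+1 = 16.
By Pick's theorem I = A − B/2 + 1 = 54 − 16/2 + 1 = 47.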